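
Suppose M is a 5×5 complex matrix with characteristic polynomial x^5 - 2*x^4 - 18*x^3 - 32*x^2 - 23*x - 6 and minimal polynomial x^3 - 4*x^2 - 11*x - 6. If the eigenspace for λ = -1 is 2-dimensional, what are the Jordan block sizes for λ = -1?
Block sizes for λ = -1: [2, 2]

Step 1 — from the characteristic polynomial, algebraic multiplicity of λ = -1 is 4. From dim ker(M − (-1)·I) = 2, there are exactly 2 Jordan blocks for λ = -1.
Step 2 — from the minimal polynomial, the factor (x + 1)^2 tells us the largest block for λ = -1 has size 2.
Step 3 — with total size 4, 2 blocks, and largest block 2, the block sizes (in nonincreasing order) are [2, 2].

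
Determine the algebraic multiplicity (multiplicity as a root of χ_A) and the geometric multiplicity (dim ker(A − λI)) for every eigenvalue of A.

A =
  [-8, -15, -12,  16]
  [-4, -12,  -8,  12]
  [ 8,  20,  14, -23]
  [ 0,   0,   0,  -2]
λ = -2: alg = 4, geom = 2

Step 1 — factor the characteristic polynomial to read off the algebraic multiplicities:
  χ_A(x) = (x + 2)^4

Step 2 — compute geometric multiplicities via the rank-nullity identity g(λ) = n − rank(A − λI):
  rank(A − (-2)·I) = 2, so dim ker(A − (-2)·I) = n − 2 = 2

Summary:
  λ = -2: algebraic multiplicity = 4, geometric multiplicity = 2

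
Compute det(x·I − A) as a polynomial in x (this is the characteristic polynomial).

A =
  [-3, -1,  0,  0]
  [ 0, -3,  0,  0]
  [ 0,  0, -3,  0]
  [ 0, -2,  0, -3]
x^4 + 12*x^3 + 54*x^2 + 108*x + 81

Expanding det(x·I − A) (e.g. by cofactor expansion or by noting that A is similar to its Jordan form J, which has the same characteristic polynomial as A) gives
  χ_A(x) = x^4 + 12*x^3 + 54*x^2 + 108*x + 81
which factors as (x + 3)^4. The eigenvalues (with algebraic multiplicities) are λ = -3 with multiplicity 4.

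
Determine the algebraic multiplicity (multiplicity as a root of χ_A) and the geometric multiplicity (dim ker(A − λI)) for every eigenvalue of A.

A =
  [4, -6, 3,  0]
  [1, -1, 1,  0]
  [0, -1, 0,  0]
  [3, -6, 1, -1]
λ = -1: alg = 1, geom = 1; λ = 1: alg = 3, geom = 1

Step 1 — factor the characteristic polynomial to read off the algebraic multiplicities:
  χ_A(x) = (x - 1)^3*(x + 1)

Step 2 — compute geometric multiplicities via the rank-nullity identity g(λ) = n − rank(A − λI):
  rank(A − (-1)·I) = 3, so dim ker(A − (-1)·I) = n − 3 = 1
  rank(A − (1)·I) = 3, so dim ker(A − (1)·I) = n − 3 = 1

Summary:
  λ = -1: algebraic multiplicity = 1, geometric multiplicity = 1
  λ = 1: algebraic multiplicity = 3, geometric multiplicity = 1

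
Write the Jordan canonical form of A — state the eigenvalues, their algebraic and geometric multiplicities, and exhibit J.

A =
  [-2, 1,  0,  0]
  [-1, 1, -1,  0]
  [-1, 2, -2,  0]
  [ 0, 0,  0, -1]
J_3(-1) ⊕ J_1(-1)

The characteristic polynomial is
  det(x·I − A) = x^4 + 4*x^3 + 6*x^2 + 4*x + 1 = (x + 1)^4

Eigenvalues and multiplicities (the geometric multiplicity of λ is n − rank(A − λI), which equals the number of Jordan blocks for λ):
  λ = -1: algebraic multiplicity = 4, geometric multiplicity = 2

Determining the block sizes for each eigenvalue:
  λ = -1: with am = 4 and gm = 2, the partition is not yet determined (e.g. several partitions of 4 into 2 parts exist). Let N = A − (-1)·I. Computing rank(N^1) = 2, rank(N^2) = 1, rank(N^3) = 0; the number of blocks of size ≥ j is rank(N^{j−1}) − rank(N^j), giving [2, 1, 1]. So we have 1 block(s) of size 3, 1 block(s) of size 1 → block sizes [3, 1]

Assembling the blocks gives a Jordan form
J =
  [-1,  1,  0,  0]
  [ 0, -1,  1,  0]
  [ 0,  0, -1,  0]
  [ 0,  0,  0, -1]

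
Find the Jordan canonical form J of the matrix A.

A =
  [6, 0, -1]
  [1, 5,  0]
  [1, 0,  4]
J_3(5)

The characteristic polynomial is
  det(x·I − A) = x^3 - 15*x^2 + 75*x - 125 = (x - 5)^3

Eigenvalues and multiplicities (the geometric multiplicity of λ is n − rank(A − λI), which equals the number of Jordan blocks for λ):
  λ = 5: algebraic multiplicity = 3, geometric multiplicity = 1

Determining the block sizes for each eigenvalue:
  λ = 5: one block (gm = 1), so the single block has size am = 3 → block sizes [3]

Assembling the blocks gives a Jordan form
J =
  [5, 1, 0]
  [0, 5, 1]
  [0, 0, 5]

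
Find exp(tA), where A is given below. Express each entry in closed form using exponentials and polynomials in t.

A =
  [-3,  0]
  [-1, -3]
e^{tA} =
  [exp(-3*t), 0]
  [-t*exp(-3*t), exp(-3*t)]

Strategy: write A = P · J · P⁻¹ where J is a Jordan canonical form, so e^{tA} = P · e^{tJ} · P⁻¹, and e^{tJ} can be computed block-by-block.

A has Jordan form
J =
  [-3,  1]
  [ 0, -3]
(up to reordering of blocks).

Per-block formulas:
  For a 2×2 Jordan block J_2(-3): exp(t · J_2(-3)) = e^(-3t)·(I + t·N), where N is the 2×2 nilpotent shift.

After assembling e^{tJ} and conjugating by P, we get:

e^{tA} =
  [exp(-3*t), 0]
  [-t*exp(-3*t), exp(-3*t)]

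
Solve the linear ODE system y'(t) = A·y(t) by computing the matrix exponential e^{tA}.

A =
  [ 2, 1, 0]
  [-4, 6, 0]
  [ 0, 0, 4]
e^{tA} =
  [-2*t*exp(4*t) + exp(4*t), t*exp(4*t), 0]
  [-4*t*exp(4*t), 2*t*exp(4*t) + exp(4*t), 0]
  [0, 0, exp(4*t)]

Strategy: write A = P · J · P⁻¹ where J is a Jordan canonical form, so e^{tA} = P · e^{tJ} · P⁻¹, and e^{tJ} can be computed block-by-block.

A has Jordan form
J =
  [4, 1, 0]
  [0, 4, 0]
  [0, 0, 4]
(up to reordering of blocks).

Per-block formulas:
  For a 2×2 Jordan block J_2(4): exp(t · J_2(4)) = e^(4t)·(I + t·N), where N is the 2×2 nilpotent shift.
  For a 1×1 block at λ = 4: exp(t · [4]) = [e^(4t)].

After assembling e^{tJ} and conjugating by P, we get:

e^{tA} =
  [-2*t*exp(4*t) + exp(4*t), t*exp(4*t), 0]
  [-4*t*exp(4*t), 2*t*exp(4*t) + exp(4*t), 0]
  [0, 0, exp(4*t)]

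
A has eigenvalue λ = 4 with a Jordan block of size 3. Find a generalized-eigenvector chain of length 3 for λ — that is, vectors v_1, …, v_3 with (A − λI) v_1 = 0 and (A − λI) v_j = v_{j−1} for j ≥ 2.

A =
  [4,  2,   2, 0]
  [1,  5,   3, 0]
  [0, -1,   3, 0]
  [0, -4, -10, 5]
A Jordan chain for λ = 4 of length 3:
v_1 = (2, 1, -1, -6)ᵀ
v_2 = (-2, 0, 1, 4)ᵀ
v_3 = (1, -1, 0, 0)ᵀ

Let N = A − (4)·I. We want v_3 with N^3 v_3 = 0 but N^2 v_3 ≠ 0; then v_{j-1} := N · v_j for j = 3, …, 2.

Pick v_3 = (1, -1, 0, 0)ᵀ.
Then v_2 = N · v_3 = (-2, 0, 1, 4)ᵀ.
Then v_1 = N · v_2 = (2, 1, -1, -6)ᵀ.

Sanity check: (A − (4)·I) v_1 = (0, 0, 0, 0)ᵀ = 0. ✓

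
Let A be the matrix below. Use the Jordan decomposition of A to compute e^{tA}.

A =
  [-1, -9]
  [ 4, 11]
e^{tA} =
  [-6*t*exp(5*t) + exp(5*t), -9*t*exp(5*t)]
  [4*t*exp(5*t), 6*t*exp(5*t) + exp(5*t)]

Strategy: write A = P · J · P⁻¹ where J is a Jordan canonical form, so e^{tA} = P · e^{tJ} · P⁻¹, and e^{tJ} can be computed block-by-block.

A has Jordan form
J =
  [5, 1]
  [0, 5]
(up to reordering of blocks).

Per-block formulas:
  For a 2×2 Jordan block J_2(5): exp(t · J_2(5)) = e^(5t)·(I + t·N), where N is the 2×2 nilpotent shift.

After assembling e^{tJ} and conjugating by P, we get:

e^{tA} =
  [-6*t*exp(5*t) + exp(5*t), -9*t*exp(5*t)]
  [4*t*exp(5*t), 6*t*exp(5*t) + exp(5*t)]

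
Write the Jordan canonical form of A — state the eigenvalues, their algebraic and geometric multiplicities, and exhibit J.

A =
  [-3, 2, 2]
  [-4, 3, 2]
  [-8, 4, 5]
J_1(1) ⊕ J_1(1) ⊕ J_1(3)

The characteristic polynomial is
  det(x·I − A) = x^3 - 5*x^2 + 7*x - 3 = (x - 3)*(x - 1)^2

Eigenvalues and multiplicities (the geometric multiplicity of λ is n − rank(A − λI), which equals the number of Jordan blocks for λ):
  λ = 1: algebraic multiplicity = 2, geometric multiplicity = 2
  λ = 3: algebraic multiplicity = 1, geometric multiplicity = 1

Determining the block sizes for each eigenvalue:
  λ = 1: gm = am = 2, so every block has size 1 → block sizes [1, 1]
  λ = 3: one block (gm = 1), so the single block has size am = 1 → block sizes [1]

Assembling the blocks gives a Jordan form
J =
  [1, 0, 0]
  [0, 1, 0]
  [0, 0, 3]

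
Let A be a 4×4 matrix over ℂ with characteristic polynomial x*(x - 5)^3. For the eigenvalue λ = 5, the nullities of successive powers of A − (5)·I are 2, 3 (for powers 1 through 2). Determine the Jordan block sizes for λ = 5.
Block sizes for λ = 5: [2, 1]

From the dimensions of kernels of powers, the number of Jordan blocks of size at least j is d_j − d_{j−1} where d_j = dim ker(N^j) (with d_0 = 0). Computing the differences gives [2, 1].
The number of blocks of size exactly k is (#blocks of size ≥ k) − (#blocks of size ≥ k + 1), so the partition is: 1 block(s) of size 1, 1 block(s) of size 2.
In nonincreasing order the block sizes are [2, 1].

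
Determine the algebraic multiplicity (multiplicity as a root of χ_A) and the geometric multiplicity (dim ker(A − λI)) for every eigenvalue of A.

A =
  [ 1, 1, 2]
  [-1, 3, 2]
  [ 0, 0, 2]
λ = 2: alg = 3, geom = 2

Step 1 — factor the characteristic polynomial to read off the algebraic multiplicities:
  χ_A(x) = (x - 2)^3

Step 2 — compute geometric multiplicities via the rank-nullity identity g(λ) = n − rank(A − λI):
  rank(A − (2)·I) = 1, so dim ker(A − (2)·I) = n − 1 = 2

Summary:
  λ = 2: algebraic multiplicity = 3, geometric multiplicity = 2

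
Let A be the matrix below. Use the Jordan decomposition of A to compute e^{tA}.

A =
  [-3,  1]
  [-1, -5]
e^{tA} =
  [t*exp(-4*t) + exp(-4*t), t*exp(-4*t)]
  [-t*exp(-4*t), -t*exp(-4*t) + exp(-4*t)]

Strategy: write A = P · J · P⁻¹ where J is a Jordan canonical form, so e^{tA} = P · e^{tJ} · P⁻¹, and e^{tJ} can be computed block-by-block.

A has Jordan form
J =
  [-4,  1]
  [ 0, -4]
(up to reordering of blocks).

Per-block formulas:
  For a 2×2 Jordan block J_2(-4): exp(t · J_2(-4)) = e^(-4t)·(I + t·N), where N is the 2×2 nilpotent shift.

After assembling e^{tJ} and conjugating by P, we get:

e^{tA} =
  [t*exp(-4*t) + exp(-4*t), t*exp(-4*t)]
  [-t*exp(-4*t), -t*exp(-4*t) + exp(-4*t)]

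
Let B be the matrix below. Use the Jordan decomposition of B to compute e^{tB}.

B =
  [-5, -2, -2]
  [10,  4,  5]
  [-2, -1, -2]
e^{tB} =
  [-4*t*exp(-t) + exp(-t), -2*t*exp(-t), -2*t*exp(-t)]
  [10*t*exp(-t), 5*t*exp(-t) + exp(-t), 5*t*exp(-t)]
  [-2*t*exp(-t), -t*exp(-t), -t*exp(-t) + exp(-t)]

Strategy: write B = P · J · P⁻¹ where J is a Jordan canonical form, so e^{tB} = P · e^{tJ} · P⁻¹, and e^{tJ} can be computed block-by-block.

B has Jordan form
J =
  [-1,  1,  0]
  [ 0, -1,  0]
  [ 0,  0, -1]
(up to reordering of blocks).

Per-block formulas:
  For a 2×2 Jordan block J_2(-1): exp(t · J_2(-1)) = e^(-1t)·(I + t·N), where N is the 2×2 nilpotent shift.
  For a 1×1 block at λ = -1: exp(t · [-1]) = [e^(-1t)].

After assembling e^{tJ} and conjugating by P, we get:

e^{tB} =
  [-4*t*exp(-t) + exp(-t), -2*t*exp(-t), -2*t*exp(-t)]
  [10*t*exp(-t), 5*t*exp(-t) + exp(-t), 5*t*exp(-t)]
  [-2*t*exp(-t), -t*exp(-t), -t*exp(-t) + exp(-t)]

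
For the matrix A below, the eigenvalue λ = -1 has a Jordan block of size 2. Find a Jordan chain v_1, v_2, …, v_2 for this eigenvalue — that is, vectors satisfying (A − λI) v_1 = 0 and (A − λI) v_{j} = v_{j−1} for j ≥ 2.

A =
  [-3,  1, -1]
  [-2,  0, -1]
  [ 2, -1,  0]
A Jordan chain for λ = -1 of length 2:
v_1 = (-2, -2, 2)ᵀ
v_2 = (1, 0, 0)ᵀ

Let N = A − (-1)·I. We want v_2 with N^2 v_2 = 0 but N^1 v_2 ≠ 0; then v_{j-1} := N · v_j for j = 2, …, 2.

Pick v_2 = (1, 0, 0)ᵀ.
Then v_1 = N · v_2 = (-2, -2, 2)ᵀ.

Sanity check: (A − (-1)·I) v_1 = (0, 0, 0)ᵀ = 0. ✓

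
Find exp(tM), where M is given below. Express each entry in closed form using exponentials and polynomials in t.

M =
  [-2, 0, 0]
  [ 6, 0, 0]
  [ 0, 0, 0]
e^{tM} =
  [exp(-2*t), 0, 0]
  [3 - 3*exp(-2*t), 1, 0]
  [0, 0, 1]

Strategy: write M = P · J · P⁻¹ where J is a Jordan canonical form, so e^{tM} = P · e^{tJ} · P⁻¹, and e^{tJ} can be computed block-by-block.

M has Jordan form
J =
  [-2, 0, 0]
  [ 0, 0, 0]
  [ 0, 0, 0]
(up to reordering of blocks).

Per-block formulas:
  For a 1×1 block at λ = -2: exp(t · [-2]) = [e^(-2t)].
  For a 1×1 block at λ = 0: exp(t · [0]) = [e^(0t)].

After assembling e^{tJ} and conjugating by P, we get:

e^{tM} =
  [exp(-2*t), 0, 0]
  [3 - 3*exp(-2*t), 1, 0]
  [0, 0, 1]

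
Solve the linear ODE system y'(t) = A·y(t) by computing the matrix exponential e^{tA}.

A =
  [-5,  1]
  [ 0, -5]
e^{tA} =
  [exp(-5*t), t*exp(-5*t)]
  [0, exp(-5*t)]

Strategy: write A = P · J · P⁻¹ where J is a Jordan canonical form, so e^{tA} = P · e^{tJ} · P⁻¹, and e^{tJ} can be computed block-by-block.

A has Jordan form
J =
  [-5,  1]
  [ 0, -5]
(up to reordering of blocks).

Per-block formulas:
  For a 2×2 Jordan block J_2(-5): exp(t · J_2(-5)) = e^(-5t)·(I + t·N), where N is the 2×2 nilpotent shift.

After assembling e^{tJ} and conjugating by P, we get:

e^{tA} =
  [exp(-5*t), t*exp(-5*t)]
  [0, exp(-5*t)]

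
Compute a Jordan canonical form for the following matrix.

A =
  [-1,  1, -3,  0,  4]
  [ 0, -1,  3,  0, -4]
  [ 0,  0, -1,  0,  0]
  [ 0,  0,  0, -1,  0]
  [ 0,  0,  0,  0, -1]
J_3(-1) ⊕ J_1(-1) ⊕ J_1(-1)

The characteristic polynomial is
  det(x·I − A) = x^5 + 5*x^4 + 10*x^3 + 10*x^2 + 5*x + 1 = (x + 1)^5

Eigenvalues and multiplicities (the geometric multiplicity of λ is n − rank(A − λI), which equals the number of Jordan blocks for λ):
  λ = -1: algebraic multiplicity = 5, geometric multiplicity = 3

Determining the block sizes for each eigenvalue:
  λ = -1: with am = 5 and gm = 3, the partition is not yet determined (e.g. several partitions of 5 into 3 parts exist). Let N = A − (-1)·I. Computing rank(N^1) = 2, rank(N^2) = 1, rank(N^3) = 0; the number of blocks of size ≥ j is rank(N^{j−1}) − rank(N^j), giving [3, 1, 1]. So we have 1 block(s) of size 3, 2 block(s) of size 1 → block sizes [3, 1, 1]

Assembling the blocks gives a Jordan form
J =
  [-1,  1,  0,  0,  0]
  [ 0, -1,  1,  0,  0]
  [ 0,  0, -1,  0,  0]
  [ 0,  0,  0, -1,  0]
  [ 0,  0,  0,  0, -1]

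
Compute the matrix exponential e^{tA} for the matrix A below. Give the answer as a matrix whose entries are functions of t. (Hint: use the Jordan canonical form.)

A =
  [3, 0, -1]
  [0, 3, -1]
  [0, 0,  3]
e^{tA} =
  [exp(3*t), 0, -t*exp(3*t)]
  [0, exp(3*t), -t*exp(3*t)]
  [0, 0, exp(3*t)]

Strategy: write A = P · J · P⁻¹ where J is a Jordan canonical form, so e^{tA} = P · e^{tJ} · P⁻¹, and e^{tJ} can be computed block-by-block.

A has Jordan form
J =
  [3, 1, 0]
  [0, 3, 0]
  [0, 0, 3]
(up to reordering of blocks).

Per-block formulas:
  For a 1×1 block at λ = 3: exp(t · [3]) = [e^(3t)].
  For a 2×2 Jordan block J_2(3): exp(t · J_2(3)) = e^(3t)·(I + t·N), where N is the 2×2 nilpotent shift.

After assembling e^{tJ} and conjugating by P, we get:

e^{tA} =
  [exp(3*t), 0, -t*exp(3*t)]
  [0, exp(3*t), -t*exp(3*t)]
  [0, 0, exp(3*t)]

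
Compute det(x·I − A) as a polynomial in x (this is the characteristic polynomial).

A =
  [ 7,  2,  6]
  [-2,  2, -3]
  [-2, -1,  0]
x^3 - 9*x^2 + 27*x - 27

Expanding det(x·I − A) (e.g. by cofactor expansion or by noting that A is similar to its Jordan form J, which has the same characteristic polynomial as A) gives
  χ_A(x) = x^3 - 9*x^2 + 27*x - 27
which factors as (x - 3)^3. The eigenvalues (with algebraic multiplicities) are λ = 3 with multiplicity 3.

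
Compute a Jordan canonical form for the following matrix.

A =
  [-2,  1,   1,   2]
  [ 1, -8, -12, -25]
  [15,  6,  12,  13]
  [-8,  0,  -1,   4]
J_2(-2) ⊕ J_2(5)

The characteristic polynomial is
  det(x·I − A) = x^4 - 6*x^3 - 11*x^2 + 60*x + 100 = (x - 5)^2*(x + 2)^2

Eigenvalues and multiplicities (the geometric multiplicity of λ is n − rank(A − λI), which equals the number of Jordan blocks for λ):
  λ = -2: algebraic multiplicity = 2, geometric multiplicity = 1
  λ = 5: algebraic multiplicity = 2, geometric multiplicity = 1

Determining the block sizes for each eigenvalue:
  λ = -2: one block (gm = 1), so the single block has size am = 2 → block sizes [2]
  λ = 5: one block (gm = 1), so the single block has size am = 2 → block sizes [2]

Assembling the blocks gives a Jordan form
J =
  [-2,  1, 0, 0]
  [ 0, -2, 0, 0]
  [ 0,  0, 5, 1]
  [ 0,  0, 0, 5]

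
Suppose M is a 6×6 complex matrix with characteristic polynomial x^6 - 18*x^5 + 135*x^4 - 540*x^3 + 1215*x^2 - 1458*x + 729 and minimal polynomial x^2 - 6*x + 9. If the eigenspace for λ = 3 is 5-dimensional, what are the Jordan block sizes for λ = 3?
Block sizes for λ = 3: [2, 1, 1, 1, 1]

Step 1 — from the characteristic polynomial, algebraic multiplicity of λ = 3 is 6. From dim ker(M − (3)·I) = 5, there are exactly 5 Jordan blocks for λ = 3.
Step 2 — from the minimal polynomial, the factor (x − 3)^2 tells us the largest block for λ = 3 has size 2.
Step 3 — with total size 6, 5 blocks, and largest block 2, the block sizes (in nonincreasing order) are [2, 1, 1, 1, 1].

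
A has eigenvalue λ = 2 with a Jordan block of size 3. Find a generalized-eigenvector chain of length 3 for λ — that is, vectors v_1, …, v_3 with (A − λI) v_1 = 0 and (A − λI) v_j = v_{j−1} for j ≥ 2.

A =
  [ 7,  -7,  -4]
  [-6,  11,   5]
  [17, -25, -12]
A Jordan chain for λ = 2 of length 3:
v_1 = (-1, 1, -3)ᵀ
v_2 = (5, -6, 17)ᵀ
v_3 = (1, 0, 0)ᵀ

Let N = A − (2)·I. We want v_3 with N^3 v_3 = 0 but N^2 v_3 ≠ 0; then v_{j-1} := N · v_j for j = 3, …, 2.

Pick v_3 = (1, 0, 0)ᵀ.
Then v_2 = N · v_3 = (5, -6, 17)ᵀ.
Then v_1 = N · v_2 = (-1, 1, -3)ᵀ.

Sanity check: (A − (2)·I) v_1 = (0, 0, 0)ᵀ = 0. ✓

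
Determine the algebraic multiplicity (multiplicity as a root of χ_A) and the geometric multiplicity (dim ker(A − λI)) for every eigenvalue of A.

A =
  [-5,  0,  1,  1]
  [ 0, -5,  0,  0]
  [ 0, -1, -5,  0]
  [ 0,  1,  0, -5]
λ = -5: alg = 4, geom = 2

Step 1 — factor the characteristic polynomial to read off the algebraic multiplicities:
  χ_A(x) = (x + 5)^4

Step 2 — compute geometric multiplicities via the rank-nullity identity g(λ) = n − rank(A − λI):
  rank(A − (-5)·I) = 2, so dim ker(A − (-5)·I) = n − 2 = 2

Summary:
  λ = -5: algebraic multiplicity = 4, geometric multiplicity = 2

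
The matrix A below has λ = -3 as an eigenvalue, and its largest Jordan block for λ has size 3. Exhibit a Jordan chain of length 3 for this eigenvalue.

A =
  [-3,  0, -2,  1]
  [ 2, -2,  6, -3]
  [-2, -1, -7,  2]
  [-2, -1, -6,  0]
A Jordan chain for λ = -3 of length 3:
v_1 = (2, -4, 2, 4)ᵀ
v_2 = (0, 2, -2, -2)ᵀ
v_3 = (1, 0, 0, 0)ᵀ

Let N = A − (-3)·I. We want v_3 with N^3 v_3 = 0 but N^2 v_3 ≠ 0; then v_{j-1} := N · v_j for j = 3, …, 2.

Pick v_3 = (1, 0, 0, 0)ᵀ.
Then v_2 = N · v_3 = (0, 2, -2, -2)ᵀ.
Then v_1 = N · v_2 = (2, -4, 2, 4)ᵀ.

Sanity check: (A − (-3)·I) v_1 = (0, 0, 0, 0)ᵀ = 0. ✓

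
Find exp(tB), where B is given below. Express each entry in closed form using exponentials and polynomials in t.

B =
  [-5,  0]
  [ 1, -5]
e^{tB} =
  [exp(-5*t), 0]
  [t*exp(-5*t), exp(-5*t)]

Strategy: write B = P · J · P⁻¹ where J is a Jordan canonical form, so e^{tB} = P · e^{tJ} · P⁻¹, and e^{tJ} can be computed block-by-block.

B has Jordan form
J =
  [-5,  1]
  [ 0, -5]
(up to reordering of blocks).

Per-block formulas:
  For a 2×2 Jordan block J_2(-5): exp(t · J_2(-5)) = e^(-5t)·(I + t·N), where N is the 2×2 nilpotent shift.

After assembling e^{tJ} and conjugating by P, we get:

e^{tB} =
  [exp(-5*t), 0]
  [t*exp(-5*t), exp(-5*t)]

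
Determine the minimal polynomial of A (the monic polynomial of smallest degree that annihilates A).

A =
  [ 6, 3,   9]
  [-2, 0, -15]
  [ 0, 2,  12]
x^3 - 18*x^2 + 108*x - 216

The characteristic polynomial is χ_A(x) = (x - 6)^3, so the eigenvalues are known. The minimal polynomial is
  m_A(x) = Π_λ (x − λ)^{k_λ}
where k_λ is the size of the *largest* Jordan block for λ (equivalently, the smallest k with (A − λI)^k v = 0 for every generalised eigenvector v of λ).

  λ = 6: largest Jordan block has size 3, contributing (x − 6)^3

So m_A(x) = (x - 6)^3 = x^3 - 18*x^2 + 108*x - 216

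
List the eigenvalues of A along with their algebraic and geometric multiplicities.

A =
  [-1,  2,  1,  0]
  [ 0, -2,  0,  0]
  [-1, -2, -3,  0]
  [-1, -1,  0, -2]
λ = -2: alg = 4, geom = 2

Step 1 — factor the characteristic polynomial to read off the algebraic multiplicities:
  χ_A(x) = (x + 2)^4

Step 2 — compute geometric multiplicities via the rank-nullity identity g(λ) = n − rank(A − λI):
  rank(A − (-2)·I) = 2, so dim ker(A − (-2)·I) = n − 2 = 2

Summary:
  λ = -2: algebraic multiplicity = 4, geometric multiplicity = 2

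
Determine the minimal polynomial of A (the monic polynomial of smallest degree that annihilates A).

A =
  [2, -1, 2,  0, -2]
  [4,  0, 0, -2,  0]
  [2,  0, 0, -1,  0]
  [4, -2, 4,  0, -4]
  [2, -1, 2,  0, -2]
x^2

The characteristic polynomial is χ_A(x) = x^5, so the eigenvalues are known. The minimal polynomial is
  m_A(x) = Π_λ (x − λ)^{k_λ}
where k_λ is the size of the *largest* Jordan block for λ (equivalently, the smallest k with (A − λI)^k v = 0 for every generalised eigenvector v of λ).

  λ = 0: largest Jordan block has size 2, contributing (x − 0)^2

So m_A(x) = x^2 = x^2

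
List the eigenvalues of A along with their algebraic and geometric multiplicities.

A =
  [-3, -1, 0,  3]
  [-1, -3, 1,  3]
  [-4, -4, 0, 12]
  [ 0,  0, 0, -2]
λ = -2: alg = 4, geom = 2

Step 1 — factor the characteristic polynomial to read off the algebraic multiplicities:
  χ_A(x) = (x + 2)^4

Step 2 — compute geometric multiplicities via the rank-nullity identity g(λ) = n − rank(A − λI):
  rank(A − (-2)·I) = 2, so dim ker(A − (-2)·I) = n − 2 = 2

Summary:
  λ = -2: algebraic multiplicity = 4, geometric multiplicity = 2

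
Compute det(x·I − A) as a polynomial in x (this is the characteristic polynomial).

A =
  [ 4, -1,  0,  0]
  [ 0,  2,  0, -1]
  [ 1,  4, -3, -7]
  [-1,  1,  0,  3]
x^4 - 6*x^3 + 54*x - 81

Expanding det(x·I − A) (e.g. by cofactor expansion or by noting that A is similar to its Jordan form J, which has the same characteristic polynomial as A) gives
  χ_A(x) = x^4 - 6*x^3 + 54*x - 81
which factors as (x - 3)^3*(x + 3). The eigenvalues (with algebraic multiplicities) are λ = -3 with multiplicity 1, λ = 3 with multiplicity 3.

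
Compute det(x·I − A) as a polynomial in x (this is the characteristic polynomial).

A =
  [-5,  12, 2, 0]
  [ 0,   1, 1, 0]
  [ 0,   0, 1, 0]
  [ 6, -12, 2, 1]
x^4 + 2*x^3 - 12*x^2 + 14*x - 5

Expanding det(x·I − A) (e.g. by cofactor expansion or by noting that A is similar to its Jordan form J, which has the same characteristic polynomial as A) gives
  χ_A(x) = x^4 + 2*x^3 - 12*x^2 + 14*x - 5
which factors as (x - 1)^3*(x + 5). The eigenvalues (with algebraic multiplicities) are λ = -5 with multiplicity 1, λ = 1 with multiplicity 3.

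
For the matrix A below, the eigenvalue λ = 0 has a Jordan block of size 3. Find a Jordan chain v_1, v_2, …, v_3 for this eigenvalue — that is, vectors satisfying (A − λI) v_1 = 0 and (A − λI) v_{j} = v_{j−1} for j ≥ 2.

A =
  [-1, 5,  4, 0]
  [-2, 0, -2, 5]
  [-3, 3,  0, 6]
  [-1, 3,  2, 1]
A Jordan chain for λ = 0 of length 3:
v_1 = (-21, 3, -9, -12)ᵀ
v_2 = (-1, -2, -3, -1)ᵀ
v_3 = (1, 0, 0, 0)ᵀ

Let N = A − (0)·I. We want v_3 with N^3 v_3 = 0 but N^2 v_3 ≠ 0; then v_{j-1} := N · v_j for j = 3, …, 2.

Pick v_3 = (1, 0, 0, 0)ᵀ.
Then v_2 = N · v_3 = (-1, -2, -3, -1)ᵀ.
Then v_1 = N · v_2 = (-21, 3, -9, -12)ᵀ.

Sanity check: (A − (0)·I) v_1 = (0, 0, 0, 0)ᵀ = 0. ✓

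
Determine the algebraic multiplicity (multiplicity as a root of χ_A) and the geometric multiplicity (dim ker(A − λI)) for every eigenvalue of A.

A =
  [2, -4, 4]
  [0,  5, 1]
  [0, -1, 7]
λ = 2: alg = 1, geom = 1; λ = 6: alg = 2, geom = 1

Step 1 — factor the characteristic polynomial to read off the algebraic multiplicities:
  χ_A(x) = (x - 6)^2*(x - 2)

Step 2 — compute geometric multiplicities via the rank-nullity identity g(λ) = n − rank(A − λI):
  rank(A − (2)·I) = 2, so dim ker(A − (2)·I) = n − 2 = 1
  rank(A − (6)·I) = 2, so dim ker(A − (6)·I) = n − 2 = 1

Summary:
  λ = 2: algebraic multiplicity = 1, geometric multiplicity = 1
  λ = 6: algebraic multiplicity = 2, geometric multiplicity = 1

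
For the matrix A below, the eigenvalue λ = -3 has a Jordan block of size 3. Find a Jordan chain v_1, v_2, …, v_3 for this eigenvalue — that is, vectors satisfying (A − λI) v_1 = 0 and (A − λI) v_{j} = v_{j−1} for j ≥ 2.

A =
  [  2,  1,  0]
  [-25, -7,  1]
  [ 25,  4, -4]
A Jordan chain for λ = -3 of length 3:
v_1 = (1, -5, 5)ᵀ
v_2 = (1, -4, 4)ᵀ
v_3 = (0, 1, 0)ᵀ

Let N = A − (-3)·I. We want v_3 with N^3 v_3 = 0 but N^2 v_3 ≠ 0; then v_{j-1} := N · v_j for j = 3, …, 2.

Pick v_3 = (0, 1, 0)ᵀ.
Then v_2 = N · v_3 = (1, -4, 4)ᵀ.
Then v_1 = N · v_2 = (1, -5, 5)ᵀ.

Sanity check: (A − (-3)·I) v_1 = (0, 0, 0)ᵀ = 0. ✓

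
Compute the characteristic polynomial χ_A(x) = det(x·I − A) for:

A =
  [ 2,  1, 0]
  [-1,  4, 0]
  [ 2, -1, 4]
x^3 - 10*x^2 + 33*x - 36

Expanding det(x·I − A) (e.g. by cofactor expansion or by noting that A is similar to its Jordan form J, which has the same characteristic polynomial as A) gives
  χ_A(x) = x^3 - 10*x^2 + 33*x - 36
which factors as (x - 4)*(x - 3)^2. The eigenvalues (with algebraic multiplicities) are λ = 3 with multiplicity 2, λ = 4 with multiplicity 1.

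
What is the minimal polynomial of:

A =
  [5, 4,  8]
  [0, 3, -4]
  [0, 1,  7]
x^2 - 10*x + 25

The characteristic polynomial is χ_A(x) = (x - 5)^3, so the eigenvalues are known. The minimal polynomial is
  m_A(x) = Π_λ (x − λ)^{k_λ}
where k_λ is the size of the *largest* Jordan block for λ (equivalently, the smallest k with (A − λI)^k v = 0 for every generalised eigenvector v of λ).

  λ = 5: largest Jordan block has size 2, contributing (x − 5)^2

So m_A(x) = (x - 5)^2 = x^2 - 10*x + 25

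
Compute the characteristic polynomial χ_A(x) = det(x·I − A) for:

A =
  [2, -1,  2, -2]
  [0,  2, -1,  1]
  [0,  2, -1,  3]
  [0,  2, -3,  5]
x^4 - 8*x^3 + 24*x^2 - 32*x + 16

Expanding det(x·I − A) (e.g. by cofactor expansion or by noting that A is similar to its Jordan form J, which has the same characteristic polynomial as A) gives
  χ_A(x) = x^4 - 8*x^3 + 24*x^2 - 32*x + 16
which factors as (x - 2)^4. The eigenvalues (with algebraic multiplicities) are λ = 2 with multiplicity 4.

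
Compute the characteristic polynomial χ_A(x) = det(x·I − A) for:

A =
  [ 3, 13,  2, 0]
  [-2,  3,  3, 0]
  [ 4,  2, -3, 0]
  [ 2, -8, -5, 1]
x^4 - 4*x^3 + 6*x^2 - 4*x + 1

Expanding det(x·I − A) (e.g. by cofactor expansion or by noting that A is similar to its Jordan form J, which has the same characteristic polynomial as A) gives
  χ_A(x) = x^4 - 4*x^3 + 6*x^2 - 4*x + 1
which factors as (x - 1)^4. The eigenvalues (with algebraic multiplicities) are λ = 1 with multiplicity 4.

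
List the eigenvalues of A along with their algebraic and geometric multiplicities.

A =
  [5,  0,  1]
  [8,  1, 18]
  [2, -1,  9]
λ = 5: alg = 3, geom = 1

Step 1 — factor the characteristic polynomial to read off the algebraic multiplicities:
  χ_A(x) = (x - 5)^3

Step 2 — compute geometric multiplicities via the rank-nullity identity g(λ) = n − rank(A − λI):
  rank(A − (5)·I) = 2, so dim ker(A − (5)·I) = n − 2 = 1

Summary:
  λ = 5: algebraic multiplicity = 3, geometric multiplicity = 1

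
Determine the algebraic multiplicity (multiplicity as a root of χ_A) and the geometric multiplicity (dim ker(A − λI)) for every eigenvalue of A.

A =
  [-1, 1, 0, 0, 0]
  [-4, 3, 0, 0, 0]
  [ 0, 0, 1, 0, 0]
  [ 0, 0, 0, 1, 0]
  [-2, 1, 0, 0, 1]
λ = 1: alg = 5, geom = 4

Step 1 — factor the characteristic polynomial to read off the algebraic multiplicities:
  χ_A(x) = (x - 1)^5

Step 2 — compute geometric multiplicities via the rank-nullity identity g(λ) = n − rank(A − λI):
  rank(A − (1)·I) = 1, so dim ker(A − (1)·I) = n − 1 = 4

Summary:
  λ = 1: algebraic multiplicity = 5, geometric multiplicity = 4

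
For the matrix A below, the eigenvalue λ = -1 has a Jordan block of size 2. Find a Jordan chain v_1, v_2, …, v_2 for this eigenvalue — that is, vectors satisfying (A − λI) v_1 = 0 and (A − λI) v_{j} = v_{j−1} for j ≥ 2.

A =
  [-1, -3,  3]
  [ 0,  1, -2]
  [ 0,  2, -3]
A Jordan chain for λ = -1 of length 2:
v_1 = (-3, 2, 2)ᵀ
v_2 = (0, 1, 0)ᵀ

Let N = A − (-1)·I. We want v_2 with N^2 v_2 = 0 but N^1 v_2 ≠ 0; then v_{j-1} := N · v_j for j = 2, …, 2.

Pick v_2 = (0, 1, 0)ᵀ.
Then v_1 = N · v_2 = (-3, 2, 2)ᵀ.

Sanity check: (A − (-1)·I) v_1 = (0, 0, 0)ᵀ = 0. ✓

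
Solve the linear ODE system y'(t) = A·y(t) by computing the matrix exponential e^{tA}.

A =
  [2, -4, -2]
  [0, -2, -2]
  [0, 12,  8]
e^{tA} =
  [exp(2*t), -2*exp(4*t) + 2*exp(2*t), -exp(4*t) + exp(2*t)]
  [0, -2*exp(4*t) + 3*exp(2*t), -exp(4*t) + exp(2*t)]
  [0, 6*exp(4*t) - 6*exp(2*t), 3*exp(4*t) - 2*exp(2*t)]

Strategy: write A = P · J · P⁻¹ where J is a Jordan canonical form, so e^{tA} = P · e^{tJ} · P⁻¹, and e^{tJ} can be computed block-by-block.

A has Jordan form
J =
  [2, 0, 0]
  [0, 2, 0]
  [0, 0, 4]
(up to reordering of blocks).

Per-block formulas:
  For a 1×1 block at λ = 2: exp(t · [2]) = [e^(2t)].
  For a 1×1 block at λ = 4: exp(t · [4]) = [e^(4t)].

After assembling e^{tJ} and conjugating by P, we get:

e^{tA} =
  [exp(2*t), -2*exp(4*t) + 2*exp(2*t), -exp(4*t) + exp(2*t)]
  [0, -2*exp(4*t) + 3*exp(2*t), -exp(4*t) + exp(2*t)]
  [0, 6*exp(4*t) - 6*exp(2*t), 3*exp(4*t) - 2*exp(2*t)]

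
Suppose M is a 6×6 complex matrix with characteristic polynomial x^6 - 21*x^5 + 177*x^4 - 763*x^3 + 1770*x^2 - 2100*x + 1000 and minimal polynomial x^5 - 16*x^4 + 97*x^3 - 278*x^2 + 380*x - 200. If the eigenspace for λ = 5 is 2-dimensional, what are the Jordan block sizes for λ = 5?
Block sizes for λ = 5: [2, 1]

Step 1 — from the characteristic polynomial, algebraic multiplicity of λ = 5 is 3. From dim ker(M − (5)·I) = 2, there are exactly 2 Jordan blocks for λ = 5.
Step 2 — from the minimal polynomial, the factor (x − 5)^2 tells us the largest block for λ = 5 has size 2.
Step 3 — with total size 3, 2 blocks, and largest block 2, the block sizes (in nonincreasing order) are [2, 1].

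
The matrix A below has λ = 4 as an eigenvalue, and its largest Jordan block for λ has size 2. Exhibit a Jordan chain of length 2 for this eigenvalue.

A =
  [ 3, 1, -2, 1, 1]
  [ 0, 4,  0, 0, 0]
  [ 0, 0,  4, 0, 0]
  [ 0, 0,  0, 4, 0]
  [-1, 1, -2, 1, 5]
A Jordan chain for λ = 4 of length 2:
v_1 = (-1, 0, 0, 0, -1)ᵀ
v_2 = (1, 0, 0, 0, 0)ᵀ

Let N = A − (4)·I. We want v_2 with N^2 v_2 = 0 but N^1 v_2 ≠ 0; then v_{j-1} := N · v_j for j = 2, …, 2.

Pick v_2 = (1, 0, 0, 0, 0)ᵀ.
Then v_1 = N · v_2 = (-1, 0, 0, 0, -1)ᵀ.

Sanity check: (A − (4)·I) v_1 = (0, 0, 0, 0, 0)ᵀ = 0. ✓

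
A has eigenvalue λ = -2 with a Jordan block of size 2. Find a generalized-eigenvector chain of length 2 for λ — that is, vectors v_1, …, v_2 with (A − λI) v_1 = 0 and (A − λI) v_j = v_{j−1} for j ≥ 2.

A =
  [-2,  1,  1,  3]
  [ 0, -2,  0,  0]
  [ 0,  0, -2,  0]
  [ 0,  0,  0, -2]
A Jordan chain for λ = -2 of length 2:
v_1 = (1, 0, 0, 0)ᵀ
v_2 = (0, 1, 0, 0)ᵀ

Let N = A − (-2)·I. We want v_2 with N^2 v_2 = 0 but N^1 v_2 ≠ 0; then v_{j-1} := N · v_j for j = 2, …, 2.

Pick v_2 = (0, 1, 0, 0)ᵀ.
Then v_1 = N · v_2 = (1, 0, 0, 0)ᵀ.

Sanity check: (A − (-2)·I) v_1 = (0, 0, 0, 0)ᵀ = 0. ✓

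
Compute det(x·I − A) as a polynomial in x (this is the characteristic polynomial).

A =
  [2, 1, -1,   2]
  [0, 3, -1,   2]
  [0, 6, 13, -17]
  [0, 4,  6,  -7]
x^4 - 11*x^3 + 45*x^2 - 81*x + 54

Expanding det(x·I − A) (e.g. by cofactor expansion or by noting that A is similar to its Jordan form J, which has the same characteristic polynomial as A) gives
  χ_A(x) = x^4 - 11*x^3 + 45*x^2 - 81*x + 54
which factors as (x - 3)^3*(x - 2). The eigenvalues (with algebraic multiplicities) are λ = 2 with multiplicity 1, λ = 3 with multiplicity 3.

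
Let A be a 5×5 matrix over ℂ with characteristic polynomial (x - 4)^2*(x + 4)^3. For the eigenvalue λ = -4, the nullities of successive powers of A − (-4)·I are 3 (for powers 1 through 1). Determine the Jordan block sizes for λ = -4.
Block sizes for λ = -4: [1, 1, 1]

From the dimensions of kernels of powers, the number of Jordan blocks of size at least j is d_j − d_{j−1} where d_j = dim ker(N^j) (with d_0 = 0). Computing the differences gives [3].
The number of blocks of size exactly k is (#blocks of size ≥ k) − (#blocks of size ≥ k + 1), so the partition is: 3 block(s) of size 1.
In nonincreasing order the block sizes are [1, 1, 1].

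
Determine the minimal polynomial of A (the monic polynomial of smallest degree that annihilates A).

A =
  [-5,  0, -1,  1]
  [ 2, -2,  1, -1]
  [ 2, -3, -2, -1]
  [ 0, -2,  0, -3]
x^3 + 9*x^2 + 27*x + 27

The characteristic polynomial is χ_A(x) = (x + 3)^4, so the eigenvalues are known. The minimal polynomial is
  m_A(x) = Π_λ (x − λ)^{k_λ}
where k_λ is the size of the *largest* Jordan block for λ (equivalently, the smallest k with (A − λI)^k v = 0 for every generalised eigenvector v of λ).

  λ = -3: largest Jordan block has size 3, contributing (x + 3)^3

So m_A(x) = (x + 3)^3 = x^3 + 9*x^2 + 27*x + 27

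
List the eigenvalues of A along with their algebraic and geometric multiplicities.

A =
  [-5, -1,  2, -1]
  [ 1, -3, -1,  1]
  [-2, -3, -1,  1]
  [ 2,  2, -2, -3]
λ = -3: alg = 4, geom = 2

Step 1 — factor the characteristic polynomial to read off the algebraic multiplicities:
  χ_A(x) = (x + 3)^4

Step 2 — compute geometric multiplicities via the rank-nullity identity g(λ) = n − rank(A − λI):
  rank(A − (-3)·I) = 2, so dim ker(A − (-3)·I) = n − 2 = 2

Summary:
  λ = -3: algebraic multiplicity = 4, geometric multiplicity = 2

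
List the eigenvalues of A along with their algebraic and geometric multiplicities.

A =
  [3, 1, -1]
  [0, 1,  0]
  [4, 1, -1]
λ = 1: alg = 3, geom = 1

Step 1 — factor the characteristic polynomial to read off the algebraic multiplicities:
  χ_A(x) = (x - 1)^3

Step 2 — compute geometric multiplicities via the rank-nullity identity g(λ) = n − rank(A − λI):
  rank(A − (1)·I) = 2, so dim ker(A − (1)·I) = n − 2 = 1

Summary:
  λ = 1: algebraic multiplicity = 3, geometric multiplicity = 1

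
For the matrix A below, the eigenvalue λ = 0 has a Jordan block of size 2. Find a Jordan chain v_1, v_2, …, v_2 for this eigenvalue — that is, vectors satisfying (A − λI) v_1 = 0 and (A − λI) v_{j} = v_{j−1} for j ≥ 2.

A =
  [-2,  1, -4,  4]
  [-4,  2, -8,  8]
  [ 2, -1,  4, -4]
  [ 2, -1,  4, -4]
A Jordan chain for λ = 0 of length 2:
v_1 = (-2, -4, 2, 2)ᵀ
v_2 = (1, 0, 0, 0)ᵀ

Let N = A − (0)·I. We want v_2 with N^2 v_2 = 0 but N^1 v_2 ≠ 0; then v_{j-1} := N · v_j for j = 2, …, 2.

Pick v_2 = (1, 0, 0, 0)ᵀ.
Then v_1 = N · v_2 = (-2, -4, 2, 2)ᵀ.

Sanity check: (A − (0)·I) v_1 = (0, 0, 0, 0)ᵀ = 0. ✓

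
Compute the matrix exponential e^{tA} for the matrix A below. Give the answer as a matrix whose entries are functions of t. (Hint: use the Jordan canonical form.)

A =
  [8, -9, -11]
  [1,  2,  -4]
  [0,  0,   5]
e^{tA} =
  [3*t*exp(5*t) + exp(5*t), -9*t*exp(5*t), 3*t^2*exp(5*t)/2 - 11*t*exp(5*t)]
  [t*exp(5*t), -3*t*exp(5*t) + exp(5*t), t^2*exp(5*t)/2 - 4*t*exp(5*t)]
  [0, 0, exp(5*t)]

Strategy: write A = P · J · P⁻¹ where J is a Jordan canonical form, so e^{tA} = P · e^{tJ} · P⁻¹, and e^{tJ} can be computed block-by-block.

A has Jordan form
J =
  [5, 1, 0]
  [0, 5, 1]
  [0, 0, 5]
(up to reordering of blocks).

Per-block formulas:
  For a 3×3 Jordan block J_3(5): exp(t · J_3(5)) = e^(5t)·(I + t·N + (t^2/2)·N^2), where N is the 3×3 nilpotent shift.

After assembling e^{tJ} and conjugating by P, we get:

e^{tA} =
  [3*t*exp(5*t) + exp(5*t), -9*t*exp(5*t), 3*t^2*exp(5*t)/2 - 11*t*exp(5*t)]
  [t*exp(5*t), -3*t*exp(5*t) + exp(5*t), t^2*exp(5*t)/2 - 4*t*exp(5*t)]
  [0, 0, exp(5*t)]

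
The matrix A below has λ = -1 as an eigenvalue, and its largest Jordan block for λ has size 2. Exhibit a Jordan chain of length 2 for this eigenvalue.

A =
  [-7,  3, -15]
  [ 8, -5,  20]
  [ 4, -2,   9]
A Jordan chain for λ = -1 of length 2:
v_1 = (-6, 8, 4)ᵀ
v_2 = (1, 0, 0)ᵀ

Let N = A − (-1)·I. We want v_2 with N^2 v_2 = 0 but N^1 v_2 ≠ 0; then v_{j-1} := N · v_j for j = 2, …, 2.

Pick v_2 = (1, 0, 0)ᵀ.
Then v_1 = N · v_2 = (-6, 8, 4)ᵀ.

Sanity check: (A − (-1)·I) v_1 = (0, 0, 0)ᵀ = 0. ✓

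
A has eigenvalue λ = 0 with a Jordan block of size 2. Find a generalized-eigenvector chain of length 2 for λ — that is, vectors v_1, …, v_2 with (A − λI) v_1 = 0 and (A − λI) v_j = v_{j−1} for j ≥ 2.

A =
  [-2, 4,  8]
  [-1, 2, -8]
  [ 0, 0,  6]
A Jordan chain for λ = 0 of length 2:
v_1 = (-2, -1, 0)ᵀ
v_2 = (1, 0, 0)ᵀ

Let N = A − (0)·I. We want v_2 with N^2 v_2 = 0 but N^1 v_2 ≠ 0; then v_{j-1} := N · v_j for j = 2, …, 2.

Pick v_2 = (1, 0, 0)ᵀ.
Then v_1 = N · v_2 = (-2, -1, 0)ᵀ.

Sanity check: (A − (0)·I) v_1 = (0, 0, 0)ᵀ = 0. ✓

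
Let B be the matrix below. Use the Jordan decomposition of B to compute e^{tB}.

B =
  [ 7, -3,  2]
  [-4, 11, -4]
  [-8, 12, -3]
e^{tB} =
  [2*t*exp(5*t) + exp(5*t), -3*t*exp(5*t), 2*t*exp(5*t)]
  [-4*t*exp(5*t), 6*t*exp(5*t) + exp(5*t), -4*t*exp(5*t)]
  [-8*t*exp(5*t), 12*t*exp(5*t), -8*t*exp(5*t) + exp(5*t)]

Strategy: write B = P · J · P⁻¹ where J is a Jordan canonical form, so e^{tB} = P · e^{tJ} · P⁻¹, and e^{tJ} can be computed block-by-block.

B has Jordan form
J =
  [5, 1, 0]
  [0, 5, 0]
  [0, 0, 5]
(up to reordering of blocks).

Per-block formulas:
  For a 1×1 block at λ = 5: exp(t · [5]) = [e^(5t)].
  For a 2×2 Jordan block J_2(5): exp(t · J_2(5)) = e^(5t)·(I + t·N), where N is the 2×2 nilpotent shift.

After assembling e^{tJ} and conjugating by P, we get:

e^{tB} =
  [2*t*exp(5*t) + exp(5*t), -3*t*exp(5*t), 2*t*exp(5*t)]
  [-4*t*exp(5*t), 6*t*exp(5*t) + exp(5*t), -4*t*exp(5*t)]
  [-8*t*exp(5*t), 12*t*exp(5*t), -8*t*exp(5*t) + exp(5*t)]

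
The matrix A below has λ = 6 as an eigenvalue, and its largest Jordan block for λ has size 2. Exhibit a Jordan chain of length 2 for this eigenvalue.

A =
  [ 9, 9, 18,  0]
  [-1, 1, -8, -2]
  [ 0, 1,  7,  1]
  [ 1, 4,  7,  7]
A Jordan chain for λ = 6 of length 2:
v_1 = (3, -1, 0, 1)ᵀ
v_2 = (1, 0, 0, 0)ᵀ

Let N = A − (6)·I. We want v_2 with N^2 v_2 = 0 but N^1 v_2 ≠ 0; then v_{j-1} := N · v_j for j = 2, …, 2.

Pick v_2 = (1, 0, 0, 0)ᵀ.
Then v_1 = N · v_2 = (3, -1, 0, 1)ᵀ.

Sanity check: (A − (6)·I) v_1 = (0, 0, 0, 0)ᵀ = 0. ✓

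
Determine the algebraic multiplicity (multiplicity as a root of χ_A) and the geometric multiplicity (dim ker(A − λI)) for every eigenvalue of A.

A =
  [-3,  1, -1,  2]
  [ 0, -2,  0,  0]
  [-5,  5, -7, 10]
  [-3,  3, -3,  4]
λ = -2: alg = 4, geom = 3

Step 1 — factor the characteristic polynomial to read off the algebraic multiplicities:
  χ_A(x) = (x + 2)^4

Step 2 — compute geometric multiplicities via the rank-nullity identity g(λ) = n − rank(A − λI):
  rank(A − (-2)·I) = 1, so dim ker(A − (-2)·I) = n − 1 = 3

Summary:
  λ = -2: algebraic multiplicity = 4, geometric multiplicity = 3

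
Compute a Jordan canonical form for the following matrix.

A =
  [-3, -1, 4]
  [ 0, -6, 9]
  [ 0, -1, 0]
J_3(-3)

The characteristic polynomial is
  det(x·I − A) = x^3 + 9*x^2 + 27*x + 27 = (x + 3)^3

Eigenvalues and multiplicities (the geometric multiplicity of λ is n − rank(A − λI), which equals the number of Jordan blocks for λ):
  λ = -3: algebraic multiplicity = 3, geometric multiplicity = 1

Determining the block sizes for each eigenvalue:
  λ = -3: one block (gm = 1), so the single block has size am = 3 → block sizes [3]

Assembling the blocks gives a Jordan form
J =
  [-3,  1,  0]
  [ 0, -3,  1]
  [ 0,  0, -3]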